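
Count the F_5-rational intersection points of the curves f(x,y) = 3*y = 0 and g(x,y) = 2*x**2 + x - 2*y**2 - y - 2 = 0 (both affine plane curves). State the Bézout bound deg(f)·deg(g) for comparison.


Common zeros: ∅; count = 0; Bézout bound = 2.

deg(f) = 1, deg(g) = 2, so Bézout bound = 2.
Scan x ∈ F_5. For each x, list the y ∈ F_5 with f(x, y) ≡ 0 and those with g(x, y) ≡ 0 (mod 5); the common zeros in that column are the intersection.
  x = 0: f ≡ 0 at y ∈ {0}; g ≡ 0 at y ∈ {1}; common: ∅.
  x = 1: f ≡ 0 at y ∈ {0}; g ≡ 0 at y ∈ {3, 4}; common: ∅.
  x = 2: f ≡ 0 at y ∈ {0}; g ≡ 0 at y ∈ {1}; common: ∅.
  x = 3: f ≡ 0 at y ∈ {0}; g ≡ 0 at y ∈ ∅; common: ∅.
  x = 4: f ≡ 0 at y ∈ {0}; g ≡ 0 at y ∈ ∅; common: ∅.
Collecting: common zeros = ∅, so the count is 0.
Comparison with the Bézout bound: 0 ≤ 2 = deg(f)·deg(g), as expected for curves with no common component (the affine F_5-count falls short of the bound because intersections may lie at infinity, over extension fields, or carry multiplicity).


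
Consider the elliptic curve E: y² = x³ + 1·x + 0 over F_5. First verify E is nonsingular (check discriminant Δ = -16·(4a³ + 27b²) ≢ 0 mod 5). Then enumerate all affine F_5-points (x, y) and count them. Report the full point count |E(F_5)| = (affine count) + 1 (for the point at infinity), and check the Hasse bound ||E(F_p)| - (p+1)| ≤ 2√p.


Affine points = {(0, 0), (2, 0), (3, 0)}; affine count = 3; |E(F_5)| = 4.

Discriminant check: Δ ∝ 4a³ + 27b² = 4·1³ + 27·0² = 4·1 + 27·0 ≡ 4 (mod 5). Nonzero ⇒ E is nonsingular.
For each x ∈ F_5, compute rhs = x³ + 1·x + 0 mod 5, then count y ∈ F_5 with y² ≡ rhs.
  x = 0: rhs = 0, matching y values: 0 (1 points).
  x = 1: rhs = 2, matching y values: none (0 points).
  x = 2: rhs = 0, matching y values: 0 (1 points).
  x = 3: rhs = 0, matching y values: 0 (1 points).
  x = 4: rhs = 3, matching y values: none (0 points).
Total affine count: 3.
Full point count |E(F_5)| = 3 + 1 = 4.
Hasse bound: |4 − (5+1)| = |-2| = 2 ≤ 2√5 ≈ 4.4721 ✓.


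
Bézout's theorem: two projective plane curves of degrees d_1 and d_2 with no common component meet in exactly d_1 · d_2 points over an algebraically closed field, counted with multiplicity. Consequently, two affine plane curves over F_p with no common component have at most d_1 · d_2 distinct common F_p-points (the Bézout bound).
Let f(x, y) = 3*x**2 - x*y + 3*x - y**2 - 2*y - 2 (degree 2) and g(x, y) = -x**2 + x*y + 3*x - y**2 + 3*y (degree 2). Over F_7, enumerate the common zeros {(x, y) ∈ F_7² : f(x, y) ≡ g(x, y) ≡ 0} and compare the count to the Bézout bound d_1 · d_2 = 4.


Common zeros: {(6, 3)}; count = 1; Bézout bound = 4.

deg(f) = 2, deg(g) = 2, so Bézout bound = 4.
Scan x ∈ F_7. For each x, list the y ∈ F_7 with f(x, y) ≡ 0 and those with g(x, y) ≡ 0 (mod 7); the common zeros in that column are the intersection.
  x = 0: f ≡ 0 at y ∈ ∅; g ≡ 0 at y ∈ {0, 3}; common: ∅.
  x = 1: f ≡ 0 at y ∈ {1, 3}; g ≡ 0 at y ∈ ∅; common: ∅.
  x = 2: f ≡ 0 at y ∈ ∅; g ≡ 0 at y ∈ ∅; common: ∅.
  x = 3: f ≡ 0 at y ∈ {1}; g ≡ 0 at y ∈ {0, 6}; common: ∅.
  x = 4: f ≡ 0 at y ∈ {2, 6}; g ≡ 0 at y ∈ ∅; common: ∅.
  x = 5: f ≡ 0 at y ∈ {2, 5}; g ≡ 0 at y ∈ ∅; common: ∅.
  x = 6: f ≡ 0 at y ∈ {3}; g ≡ 0 at y ∈ {3, 6}; common: {3}.
Collecting: common zeros = {(6, 3)}, so the count is 1.
Comparison with the Bézout bound: 1 ≤ 4 = deg(f)·deg(g), as expected for curves with no common component (the affine F_7-count falls short of the bound because intersections may lie at infinity, over extension fields, or carry multiplicity).


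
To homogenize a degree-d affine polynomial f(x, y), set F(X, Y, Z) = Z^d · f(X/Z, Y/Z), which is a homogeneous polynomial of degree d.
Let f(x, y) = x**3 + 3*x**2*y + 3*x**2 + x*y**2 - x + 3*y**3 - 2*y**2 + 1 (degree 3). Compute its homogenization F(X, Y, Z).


F(X, Y, Z) = X**3 + 3*X**2*Y + 3*X**2*Z + X*Y**2 - X*Z**2 + 3*Y**3 - 2*Y**2*Z + Z**3

deg(f) = 3.
Substitute x = X/Z, y = Y/Z into f, then multiply by Z^3.
  monomial 1·x^3·y^0 ↦ 1·X^3·Y^0·Z^0.
  monomial 3·x^2·y^1 ↦ 3·X^2·Y^1·Z^0.
  monomial 3·x^2·y^0 ↦ 3·X^2·Y^0·Z^1.
  monomial 1·x^1·y^2 ↦ 1·X^1·Y^2·Z^0.
  monomial -1·x^1·y^0 ↦ -1·X^1·Y^0·Z^2.
  monomial 3·x^0·y^3 ↦ 3·X^0·Y^3·Z^0.
  monomial -2·x^0·y^2 ↦ -2·X^0·Y^2·Z^1.
  monomial 1·x^0·y^0 ↦ 1·X^0·Y^0·Z^3.
Collecting: F(X, Y, Z) = X**3 + 3*X**2*Y + 3*X**2*Z + X*Y**2 - X*Z**2 + 3*Y**3 - 2*Y**2*Z + Z**3.


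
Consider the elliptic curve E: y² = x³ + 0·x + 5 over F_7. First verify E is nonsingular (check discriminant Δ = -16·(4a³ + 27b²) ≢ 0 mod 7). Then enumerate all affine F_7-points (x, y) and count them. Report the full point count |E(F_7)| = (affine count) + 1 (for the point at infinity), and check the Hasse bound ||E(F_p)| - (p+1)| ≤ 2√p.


Affine points = {(3, 2), (3, 5), (5, 2), (5, 5), (6, 2), (6, 5)}; affine count = 6; |E(F_7)| = 7.

Discriminant check: Δ ∝ 4a³ + 27b² = 4·0³ + 27·5² = 4·0 + 27·25 ≡ 3 (mod 7). Nonzero ⇒ E is nonsingular.
For each x ∈ F_7, compute rhs = x³ + 0·x + 5 mod 7, then count y ∈ F_7 with y² ≡ rhs.
  x = 0: rhs = 5, matching y values: none (0 points).
  x = 1: rhs = 6, matching y values: none (0 points).
  x = 2: rhs = 6, matching y values: none (0 points).
  x = 3: rhs = 4, matching y values: 2, 5 (2 points).
  x = 4: rhs = 6, matching y values: none (0 points).
  x = 5: rhs = 4, matching y values: 2, 5 (2 points).
  x = 6: rhs = 4, matching y values: 2, 5 (2 points).
Total affine count: 6.
Full point count |E(F_7)| = 6 + 1 = 7.
Hasse bound: |7 − (7+1)| = |-1| = 1 ≤ 2√7 ≈ 5.2915 ✓.


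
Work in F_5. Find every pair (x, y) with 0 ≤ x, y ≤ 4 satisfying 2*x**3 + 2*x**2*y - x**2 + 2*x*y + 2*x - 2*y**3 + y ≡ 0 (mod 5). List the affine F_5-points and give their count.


Affine F_5-points: {(0, 0), (1, 4), (2, 4), (3, 2), (4, 0)}; count = 5.

For each of the 25 pairs (x, y) ∈ F_5², evaluate f(x, y) mod 5. Record the zeros.
  x = 0: [0↦0, 1↦4, 2↦1, 3↦4, 4↦1]  zeros at y ∈ {0}
  x = 1: [0↦3, 1↦1, 2↦2, 3↦4, 4↦0]  zeros at y ∈ {4}
  x = 2: [0↦1, 1↦2, 2↦1, 3↦1, 4↦0]  zeros at y ∈ {4}
  x = 3: [0↦1, 1↦4, 2↦0, 3↦2, 4↦3]  zeros at y ∈ {2}
  x = 4: [0↦0, 1↦4, 2↦1, 3↦4, 4↦1]  zeros at y ∈ {0}
Collecting zeros: affine points = {(0, 0), (1, 4), (2, 4), (3, 2), (4, 0)}.
Total count |C(F_5)_aff| = 5.


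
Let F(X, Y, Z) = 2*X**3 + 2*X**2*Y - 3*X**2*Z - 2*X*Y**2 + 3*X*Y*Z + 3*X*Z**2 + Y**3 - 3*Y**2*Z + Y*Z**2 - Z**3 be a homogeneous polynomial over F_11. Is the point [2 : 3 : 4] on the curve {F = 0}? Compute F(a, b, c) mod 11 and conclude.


F(2,3,4) ≡ 5 (mod 11); P is NOT on the curve.

Evaluate F(2, 3, 4) term-by-term (mod 11).
  2*X**3 ↦ 2·8·1·1 = 16
  2*X**2*Y ↦ 2·4·3·1 = 24
  -3*X**2*Z ↦ -3·4·1·4 = -48
  -2*X*Y**2 ↦ -2·2·9·1 = -36
  3*X*Y*Z ↦ 3·2·3·4 = 72
  3*X*Z**2 ↦ 3·2·1·16 = 96
  Y**3 ↦ 1·1·27·1 = 27
  -3*Y**2*Z ↦ -3·1·9·4 = -108
  Y*Z**2 ↦ 1·1·3·16 = 48
  -Z**3 ↦ -1·1·1·64 = -64
Sum: F(2, 3, 4) = (16) + (24) + (-48) + (-36) + (72) + (96) + (27) + (-108) + (48) + (-64) = 27.
Reducing mod 11: 27 ≡ 5 (mod 11).
Since F(a, b, c) ≡ 5 ≠ 0 (mod 11), P does NOT lie on the curve.


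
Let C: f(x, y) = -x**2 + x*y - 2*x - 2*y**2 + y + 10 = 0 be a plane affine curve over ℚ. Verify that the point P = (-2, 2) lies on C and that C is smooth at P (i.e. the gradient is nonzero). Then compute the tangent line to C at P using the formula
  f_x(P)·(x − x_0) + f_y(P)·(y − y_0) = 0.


Tangent line at P: 4*x - 9*y + 26 = 0.

Step 1: f(-2, 2) = 0, so P lies on C.
Step 2: partial derivatives
  f_x(x, y) = -2*x + y - 2, f_y(x, y) = x - 4*y + 1.
  f_x(P) = 4, f_y(P) = -9 (gradient nonzero, so P is smooth).
Step 3: tangent line at P: 4·(x − -2) + -9·(y − 2) = 0.
Expanding: 4*x - 9*y + 26 = 0.


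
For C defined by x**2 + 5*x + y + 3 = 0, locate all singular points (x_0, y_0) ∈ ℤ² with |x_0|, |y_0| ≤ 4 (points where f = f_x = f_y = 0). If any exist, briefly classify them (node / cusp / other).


No singular points in the scanned grid; C is smooth there.

Compute partial derivatives:
  f_x = 2*x + 5.
  f_y = 1.
f_y = 1 is a nonzero constant, so f_y never vanishes: no point (x, y) can satisfy f = f_x = f_y = 0. In particular no (x, y) ∈ {−4, ..., 4}² is singular; the curve is smooth.


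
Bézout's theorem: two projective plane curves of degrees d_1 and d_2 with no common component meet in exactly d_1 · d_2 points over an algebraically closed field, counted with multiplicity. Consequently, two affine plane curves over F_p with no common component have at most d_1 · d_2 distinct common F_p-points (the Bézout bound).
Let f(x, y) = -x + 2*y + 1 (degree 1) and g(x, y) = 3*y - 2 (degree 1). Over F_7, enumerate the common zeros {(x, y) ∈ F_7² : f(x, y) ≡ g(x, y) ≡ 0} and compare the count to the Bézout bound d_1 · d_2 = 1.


Common zeros: {(0, 3)}; count = 1; Bézout bound = 1.

deg(f) = 1, deg(g) = 1, so Bézout bound = 1.
Scan x ∈ F_7. For each x, list the y ∈ F_7 with f(x, y) ≡ 0 and those with g(x, y) ≡ 0 (mod 7); the common zeros in that column are the intersection.
  x = 0: f ≡ 0 at y ∈ {3}; g ≡ 0 at y ∈ {3}; common: {3}.
  x = 1: f ≡ 0 at y ∈ {0}; g ≡ 0 at y ∈ {3}; common: ∅.
  x = 2: f ≡ 0 at y ∈ {4}; g ≡ 0 at y ∈ {3}; common: ∅.
  x = 3: f ≡ 0 at y ∈ {1}; g ≡ 0 at y ∈ {3}; common: ∅.
  x = 4: f ≡ 0 at y ∈ {5}; g ≡ 0 at y ∈ {3}; common: ∅.
  x = 5: f ≡ 0 at y ∈ {2}; g ≡ 0 at y ∈ {3}; common: ∅.
  x = 6: f ≡ 0 at y ∈ {6}; g ≡ 0 at y ∈ {3}; common: ∅.
Collecting: common zeros = {(0, 3)}, so the count is 1.
Comparison with the Bézout bound: 1 ≤ 1 = deg(f)·deg(g), as expected for curves with no common component (the bound is attained).


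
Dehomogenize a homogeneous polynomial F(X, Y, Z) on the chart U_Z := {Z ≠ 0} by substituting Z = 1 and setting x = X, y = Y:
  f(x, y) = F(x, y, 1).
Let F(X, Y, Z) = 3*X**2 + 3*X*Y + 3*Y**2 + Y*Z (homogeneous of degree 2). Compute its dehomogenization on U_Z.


f(x, y) = 3*x**2 + 3*x*y + 3*y**2 + y

On U_Z we set Z = 1. Each monomial c·X^i·Y^j·Z^k in F becomes c·x^i·y^j·1^k = c·x^i·y^j.
Substituting Z = 1: F(X, Y, 1) = 3*x**2 + 3*x*y + 3*y**2 + y.
Note: deg(f) ≤ deg(F) = 2; strict inequality happens when F is divisible by Z (lost terms).


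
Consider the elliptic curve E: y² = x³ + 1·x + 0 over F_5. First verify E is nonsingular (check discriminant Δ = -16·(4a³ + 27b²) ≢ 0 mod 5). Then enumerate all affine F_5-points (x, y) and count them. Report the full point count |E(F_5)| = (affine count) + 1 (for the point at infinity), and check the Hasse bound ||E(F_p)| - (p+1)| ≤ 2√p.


Affine points = {(0, 0), (2, 0), (3, 0)}; affine count = 3; |E(F_5)| = 4.

Discriminant check: Δ ∝ 4a³ + 27b² = 4·1³ + 27·0² = 4·1 + 27·0 ≡ 4 (mod 5). Nonzero ⇒ E is nonsingular.
For each x ∈ F_5, compute rhs = x³ + 1·x + 0 mod 5, then count y ∈ F_5 with y² ≡ rhs.
  x = 0: rhs = 0, matching y values: 0 (1 points).
  x = 1: rhs = 2, matching y values: none (0 points).
  x = 2: rhs = 0, matching y values: 0 (1 points).
  x = 3: rhs = 0, matching y values: 0 (1 points).
  x = 4: rhs = 3, matching y values: none (0 points).
Total affine count: 3.
Full point count |E(F_5)| = 3 + 1 = 4.
Hasse bound: |4 − (5+1)| = |-2| = 2 ≤ 2√5 ≈ 4.4721 ✓.


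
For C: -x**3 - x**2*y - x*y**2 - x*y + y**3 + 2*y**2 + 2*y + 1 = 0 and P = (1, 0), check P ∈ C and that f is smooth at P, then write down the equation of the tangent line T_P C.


Tangent line at P: 3 - 3*x = 0.

Step 1: f(1, 0) = 0, so P lies on C.
Step 2: partial derivatives
  f_x(x, y) = -3*x**2 - 2*x*y - y**2 - y, f_y(x, y) = -x**2 - 2*x*y - x + 3*y**2 + 4*y + 2.
  f_x(P) = -3, f_y(P) = 0 (gradient nonzero, so P is smooth).
Step 3: tangent line at P: -3·(x − 1) + 0·(y − 0) = 0.
Expanding: 3 - 3*x = 0.


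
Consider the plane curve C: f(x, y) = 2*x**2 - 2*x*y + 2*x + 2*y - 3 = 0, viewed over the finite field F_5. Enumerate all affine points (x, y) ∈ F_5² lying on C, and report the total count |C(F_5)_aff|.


Affine F_5-points: {(0, 4), (2, 2), (3, 4), (4, 2)}; count = 4.

For each of the 25 pairs (x, y) ∈ F_5², evaluate f(x, y) mod 5. Record the zeros.
  x = 0: [0↦2, 1↦4, 2↦1, 3↦3, 4↦0]  zeros at y ∈ {4}
  x = 1: [0↦1, 1↦1, 2↦1, 3↦1, 4↦1]  zeros at y ∈ ∅
  x = 2: [0↦4, 1↦2, 2↦0, 3↦3, 4↦1]  zeros at y ∈ {2}
  x = 3: [0↦1, 1↦2, 2↦3, 3↦4, 4↦0]  zeros at y ∈ {4}
  x = 4: [0↦2, 1↦1, 2↦0, 3↦4, 4↦3]  zeros at y ∈ {2}
Collecting zeros: affine points = {(0, 4), (2, 2), (3, 4), (4, 2)}.
Total count |C(F_5)_aff| = 4.


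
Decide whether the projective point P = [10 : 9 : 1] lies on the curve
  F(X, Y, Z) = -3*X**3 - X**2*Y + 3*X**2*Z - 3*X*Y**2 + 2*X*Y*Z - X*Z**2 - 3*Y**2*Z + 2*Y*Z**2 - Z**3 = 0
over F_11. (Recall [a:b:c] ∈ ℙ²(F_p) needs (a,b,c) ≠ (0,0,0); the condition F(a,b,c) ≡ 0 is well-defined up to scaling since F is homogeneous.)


F(10,9,1) ≡ 8 (mod 11); P is NOT on the curve.

Evaluate F(10, 9, 1) term-by-term (mod 11).
  -3*X**3 ↦ -3·1000·1·1 = -3000
  -X**2*Y ↦ -1·100·9·1 = -900
  3*X**2*Z ↦ 3·100·1·1 = 300
  -3*X*Y**2 ↦ -3·10·81·1 = -2430
  2*X*Y*Z ↦ 2·10·9·1 = 180
  -X*Z**2 ↦ -1·10·1·1 = -10
  -3*Y**2*Z ↦ -3·1·81·1 = -243
  2*Y*Z**2 ↦ 2·1·9·1 = 18
  -Z**3 ↦ -1·1·1·1 = -1
Sum: F(10, 9, 1) = (-3000) + (-900) + (300) + (-2430) + (180) + (-10) + (-243) + (18) + (-1) = -6086.
Reducing mod 11: -6086 ≡ 8 (mod 11).
Since F(a, b, c) ≡ 8 ≠ 0 (mod 11), P does NOT lie on the curve.


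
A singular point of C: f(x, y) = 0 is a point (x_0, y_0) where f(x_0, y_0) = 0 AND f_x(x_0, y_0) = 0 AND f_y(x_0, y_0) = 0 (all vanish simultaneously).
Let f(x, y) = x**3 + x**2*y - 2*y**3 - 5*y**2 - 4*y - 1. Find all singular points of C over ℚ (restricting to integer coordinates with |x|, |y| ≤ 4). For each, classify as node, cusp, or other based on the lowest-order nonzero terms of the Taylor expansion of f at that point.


Singular points: {(0, -1)}; classification: node.

Compute partial derivatives:
  f_x = 3*x**2 + 2*x*y.
  f_y = x**2 - 6*y**2 - 10*y - 4.
Scan x_0 ∈ {−4, ..., 4}. For each x_0, f_y(x_0, y) is a polynomial in y; find its integer roots y ∈ {−4, ..., 4}, then test f_x and f at those candidates.
  x = -4: f_y(-4, y) = -6*y**2 - 10*y + 12; no integer root y with |y| ≤ 4.
  x = -3: f_y(-3, y) = -6*y**2 - 10*y + 5; no integer root y with |y| ≤ 4.
  x = -2: f_y(-2, y) = -6*y**2 - 10*y; vanishes at y ∈ {0}. (-2, 0): f_x = 12 ≠ 0.
  x = -1: f_y(-1, y) = -6*y**2 - 10*y - 3; no integer root y with |y| ≤ 4.
  x = 0: f_y(0, y) = -6*y**2 - 10*y - 4; vanishes at y ∈ {-1}. (0, -1): f_x = 0, f = 0 — SINGULAR.
  x = 1: f_y(1, y) = -6*y**2 - 10*y - 3; no integer root y with |y| ≤ 4.
  x = 2: f_y(2, y) = -6*y**2 - 10*y; vanishes at y ∈ {0}. (2, 0): f_x = 12 ≠ 0.
  x = 3: f_y(3, y) = -6*y**2 - 10*y + 5; no integer root y with |y| ≤ 4.
  x = 4: f_y(4, y) = -6*y**2 - 10*y + 12; no integer root y with |y| ≤ 4.
Only singular point on the grid: (0, -1).
Classify: substitute x = 0 + u, y = -1 + v and expand: f = u**3 + u**2*v - u**2 - 2*v**3 + v**2.
No constant or linear terms (consistent with a singular point). Quadratic part: -u**2 + v**2. Cubic part: u**3 + u**2*v - 2*v**3.
The quadratic part v**2 - u**2 = (v − u)(v + u) splits into two distinct linear factors, so there are two distinct tangent lines y − -1 = ±(x − 0) — this is a node (ordinary double point).
Classification: node.


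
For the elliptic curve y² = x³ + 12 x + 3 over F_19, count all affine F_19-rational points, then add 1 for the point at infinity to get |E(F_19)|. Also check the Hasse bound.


Affine points = {(1, 4), (1, 15), (2, 4), (2, 15), (3, 3), (3, 16), (4, 1), (4, 18), (5, 6), (5, 13), (6, 5), (6, 14), (9, 2), (9, 17), (13, 0), (15, 9), (15, 10), (16, 4), (16, 15), (17, 3), (17, 16), (18, 3), (18, 16)}; affine count = 23; |E(F_19)| = 24.

Discriminant check: Δ ∝ 4a³ + 27b² = 4·12³ + 27·3² = 4·1728 + 27·9 ≡ 11 (mod 19). Nonzero ⇒ E is nonsingular.
For each x ∈ F_19, compute rhs = x³ + 12·x + 3 mod 19, then count y ∈ F_19 with y² ≡ rhs.
  x = 0: rhs = 3, matching y values: none (0 points).
  x = 1: rhs = 16, matching y values: 4, 15 (2 points).
  x = 2: rhs = 16, matching y values: 4, 15 (2 points).
  x = 3: rhs = 9, matching y values: 3, 16 (2 points).
  x = 4: rhs = 1, matching y values: 1, 18 (2 points).
  x = 5: rhs = 17, matching y values: 6, 13 (2 points).
  x = 6: rhs = 6, matching y values: 5, 14 (2 points).
  x = 7: rhs = 12, matching y values: none (0 points).
  x = 8: rhs = 3, matching y values: none (0 points).
  x = 9: rhs = 4, matching y values: 2, 17 (2 points).
  x = 10: rhs = 2, matching y values: none (0 points).
  x = 11: rhs = 3, matching y values: none (0 points).
  x = 12: rhs = 13, matching y values: none (0 points).
  x = 13: rhs = 0, matching y values: 0 (1 points).
  x = 14: rhs = 8, matching y values: none (0 points).
  x = 15: rhs = 5, matching y values: 9, 10 (2 points).
  x = 16: rhs = 16, matching y values: 4, 15 (2 points).
  x = 17: rhs = 9, matching y values: 3, 16 (2 points).
  x = 18: rhs = 9, matching y values: 3, 16 (2 points).
Total affine count: 23.
Full point count |E(F_19)| = 23 + 1 = 24.
Hasse bound: |24 − (19+1)| = |4| = 4 ≤ 2√19 ≈ 8.7178 ✓.


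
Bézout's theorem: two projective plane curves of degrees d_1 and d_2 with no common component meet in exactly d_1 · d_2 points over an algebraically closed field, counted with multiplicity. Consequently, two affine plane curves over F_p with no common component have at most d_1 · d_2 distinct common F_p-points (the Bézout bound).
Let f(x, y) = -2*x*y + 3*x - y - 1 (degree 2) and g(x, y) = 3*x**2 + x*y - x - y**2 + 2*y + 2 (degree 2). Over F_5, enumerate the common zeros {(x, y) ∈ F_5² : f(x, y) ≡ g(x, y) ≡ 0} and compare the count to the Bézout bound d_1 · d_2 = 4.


Common zeros: {(1, 4), (2, 1), (2, 3), (3, 4)}; count = 4; Bézout bound = 4.

deg(f) = 2, deg(g) = 2, so Bézout bound = 4.
Scan x ∈ F_5. For each x, list the y ∈ F_5 with f(x, y) ≡ 0 and those with g(x, y) ≡ 0 (mod 5); the common zeros in that column are the intersection.
  x = 0: f ≡ 0 at y ∈ {4}; g ≡ 0 at y ∈ ∅; common: ∅.
  x = 1: f ≡ 0 at y ∈ {4}; g ≡ 0 at y ∈ {4}; common: {4}.
  x = 2: f ≡ 0 at y ∈ {0, 1, 2, 3, 4}; g ≡ 0 at y ∈ {1, 3}; common: {1, 3}.
  x = 3: f ≡ 0 at y ∈ {4}; g ≡ 0 at y ∈ {1, 4}; common: {4}.
  x = 4: f ≡ 0 at y ∈ {4}; g ≡ 0 at y ∈ {3}; common: ∅.
Collecting: common zeros = {(1, 4), (2, 1), (2, 3), (3, 4)}, so the count is 4.
Comparison with the Bézout bound: 4 ≤ 4 = deg(f)·deg(g), as expected for curves with no common component (the bound is attained).


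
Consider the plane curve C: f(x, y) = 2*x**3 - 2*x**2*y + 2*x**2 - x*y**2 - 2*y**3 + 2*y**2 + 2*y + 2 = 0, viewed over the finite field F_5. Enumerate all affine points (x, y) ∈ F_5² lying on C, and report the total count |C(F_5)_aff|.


Affine F_5-points: {(1, 1), (3, 1), (4, 3)}; count = 3.

For each of the 25 pairs (x, y) ∈ F_5², evaluate f(x, y) mod 5. Record the zeros.
  x = 0: [0↦2, 1↦4, 2↦3, 3↦2, 4↦4]  zeros at y ∈ ∅
  x = 1: [0↦1, 1↦0, 2↦4, 3↦1, 4↦4]  zeros at y ∈ {1}
  x = 2: [0↦1, 1↦3, 2↦3, 3↦4, 4↦4]  zeros at y ∈ ∅
  x = 3: [0↦4, 1↦0, 2↦2, 3↦3, 4↦1]  zeros at y ∈ {1}
  x = 4: [0↦2, 1↦3, 2↦3, 3↦0, 4↦2]  zeros at y ∈ {3}
Collecting zeros: affine points = {(1, 1), (3, 1), (4, 3)}.
Total count |C(F_5)_aff| = 3.


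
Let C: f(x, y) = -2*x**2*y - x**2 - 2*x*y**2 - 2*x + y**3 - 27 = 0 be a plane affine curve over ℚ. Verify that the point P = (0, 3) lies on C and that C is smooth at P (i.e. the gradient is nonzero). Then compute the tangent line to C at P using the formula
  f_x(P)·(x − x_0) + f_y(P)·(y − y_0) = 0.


Tangent line at P: -20*x + 27*y - 81 = 0.

Step 1: f(0, 3) = 0, so P lies on C.
Step 2: partial derivatives
  f_x(x, y) = -4*x*y - 2*x - 2*y**2 - 2, f_y(x, y) = -2*x**2 - 4*x*y + 3*y**2.
  f_x(P) = -20, f_y(P) = 27 (gradient nonzero, so P is smooth).
Step 3: tangent line at P: -20·(x − 0) + 27·(y − 3) = 0.
Expanding: -20*x + 27*y - 81 = 0.


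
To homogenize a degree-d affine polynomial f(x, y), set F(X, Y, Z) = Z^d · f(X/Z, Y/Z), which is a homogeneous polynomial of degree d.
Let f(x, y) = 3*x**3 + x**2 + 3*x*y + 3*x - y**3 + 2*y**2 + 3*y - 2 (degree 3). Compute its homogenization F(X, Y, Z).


F(X, Y, Z) = 3*X**3 + X**2*Z + 3*X*Y*Z + 3*X*Z**2 - Y**3 + 2*Y**2*Z + 3*Y*Z**2 - 2*Z**3

deg(f) = 3.
Substitute x = X/Z, y = Y/Z into f, then multiply by Z^3.
  monomial 3·x^3·y^0 ↦ 3·X^3·Y^0·Z^0.
  monomial 1·x^2·y^0 ↦ 1·X^2·Y^0·Z^1.
  monomial 3·x^1·y^1 ↦ 3·X^1·Y^1·Z^1.
  monomial 3·x^1·y^0 ↦ 3·X^1·Y^0·Z^2.
  monomial -1·x^0·y^3 ↦ -1·X^0·Y^3·Z^0.
  monomial 2·x^0·y^2 ↦ 2·X^0·Y^2·Z^1.
  monomial 3·x^0·y^1 ↦ 3·X^0·Y^1·Z^2.
  monomial -2·x^0·y^0 ↦ -2·X^0·Y^0·Z^3.
Collecting: F(X, Y, Z) = 3*X**3 + X**2*Z + 3*X*Y*Z + 3*X*Z**2 - Y**3 + 2*Y**2*Z + 3*Y*Z**2 - 2*Z**3.


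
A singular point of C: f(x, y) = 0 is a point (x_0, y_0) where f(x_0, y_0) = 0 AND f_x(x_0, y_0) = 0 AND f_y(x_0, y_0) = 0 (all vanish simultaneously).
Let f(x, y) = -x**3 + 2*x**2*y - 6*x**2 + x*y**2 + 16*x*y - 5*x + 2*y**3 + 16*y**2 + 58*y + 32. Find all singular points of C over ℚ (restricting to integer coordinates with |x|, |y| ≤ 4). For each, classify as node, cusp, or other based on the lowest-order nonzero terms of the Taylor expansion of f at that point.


Singular points: {(-3, -2)}; classification: node.

Compute partial derivatives:
  f_x = -3*x**2 + 4*x*y - 12*x + y**2 + 16*y - 5.
  f_y = 2*x**2 + 2*x*y + 16*x + 6*y**2 + 32*y + 58.
Scan x_0 ∈ {−4, ..., 4}. For each x_0, f_y(x_0, y) is a polynomial in y; find its integer roots y ∈ {−4, ..., 4}, then test f_x and f at those candidates.
  x = -4: f_y(-4, y) = 6*y**2 + 24*y + 26; no integer root y with |y| ≤ 4.
  x = -3: f_y(-3, y) = 6*y**2 + 26*y + 28; vanishes at y ∈ {-2}. (-3, -2): f_x = 0, f = 0 — SINGULAR.
  x = -2: f_y(-2, y) = 6*y**2 + 28*y + 34; no integer root y with |y| ≤ 4.
  x = -1: f_y(-1, y) = 6*y**2 + 30*y + 44; no integer root y with |y| ≤ 4.
  x = 0: f_y(0, y) = 6*y**2 + 32*y + 58; no integer root y with |y| ≤ 4.
  x = 1: f_y(1, y) = 6*y**2 + 34*y + 76; no integer root y with |y| ≤ 4.
  x = 2: f_y(2, y) = 6*y**2 + 36*y + 98; no integer root y with |y| ≤ 4.
  x = 3: f_y(3, y) = 6*y**2 + 38*y + 124; no integer root y with |y| ≤ 4.
  x = 4: f_y(4, y) = 6*y**2 + 40*y + 154; no integer root y with |y| ≤ 4.
Only singular point on the grid: (-3, -2).
Classify: substitute x = -3 + u, y = -2 + v and expand: f = -u**3 + 2*u**2*v - u**2 + u*v**2 + 2*v**3 + v**2.
No constant or linear terms (consistent with a singular point). Quadratic part: -u**2 + v**2. Cubic part: -u**3 + 2*u**2*v + u*v**2 + 2*v**3.
The quadratic part v**2 - u**2 = (v − u)(v + u) splits into two distinct linear factors, so there are two distinct tangent lines y − -2 = ±(x − -3) — this is a node (ordinary double point).
Classification: node.


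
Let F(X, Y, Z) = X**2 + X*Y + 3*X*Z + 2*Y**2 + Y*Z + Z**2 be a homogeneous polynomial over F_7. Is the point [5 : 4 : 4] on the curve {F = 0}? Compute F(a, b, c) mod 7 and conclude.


F(5,4,4) ≡ 1 (mod 7); P is NOT on the curve.

Evaluate F(5, 4, 4) term-by-term (mod 7).
  X**2 ↦ 1·25·1·1 = 25
  X*Y ↦ 1·5·4·1 = 20
  3*X*Z ↦ 3·5·1·4 = 60
  2*Y**2 ↦ 2·1·16·1 = 32
  Y*Z ↦ 1·1·4·4 = 16
  Z**2 ↦ 1·1·1·16 = 16
Sum: F(5, 4, 4) = (25) + (20) + (60) + (32) + (16) + (16) = 169.
Reducing mod 7: 169 ≡ 1 (mod 7).
Since F(a, b, c) ≡ 1 ≠ 0 (mod 7), P does NOT lie on the curve.


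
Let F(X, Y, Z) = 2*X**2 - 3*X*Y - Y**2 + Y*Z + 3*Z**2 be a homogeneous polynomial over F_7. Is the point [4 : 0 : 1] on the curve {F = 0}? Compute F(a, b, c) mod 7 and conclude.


F(4,0,1) ≡ 0 (mod 7); P is on the curve.

Evaluate F(4, 0, 1) term-by-term (mod 7).
  2*X**2 ↦ 2·16·1·1 = 32
  -3*X*Y ↦ -3·4·0·1 = 0
  -Y**2 ↦ -1·1·0·1 = 0
  Y*Z ↦ 1·1·0·1 = 0
  3*Z**2 ↦ 3·1·1·1 = 3
Sum: F(4, 0, 1) = (32) + (0) + (0) + (0) + (3) = 35.
Reducing mod 7: 35 ≡ 0 (mod 7).
Since F(a, b, c) ≡ 0 (mod 7), P lies on the curve.


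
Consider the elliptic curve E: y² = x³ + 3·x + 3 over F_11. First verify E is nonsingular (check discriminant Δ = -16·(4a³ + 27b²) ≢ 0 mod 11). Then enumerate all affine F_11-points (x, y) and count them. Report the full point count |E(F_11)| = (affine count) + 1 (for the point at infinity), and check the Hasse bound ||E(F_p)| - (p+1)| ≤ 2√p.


Affine points = {(0, 5), (0, 6), (5, 0), (7, 2), (7, 9), (8, 0), (9, 0)}; affine count = 7; |E(F_11)| = 8.

Discriminant check: Δ ∝ 4a³ + 27b² = 4·3³ + 27·3² = 4·27 + 27·9 ≡ 10 (mod 11). Nonzero ⇒ E is nonsingular.
For each x ∈ F_11, compute rhs = x³ + 3·x + 3 mod 11, then count y ∈ F_11 with y² ≡ rhs.
  x = 0: rhs = 3, matching y values: 5, 6 (2 points).
  x = 1: rhs = 7, matching y values: none (0 points).
  x = 2: rhs = 6, matching y values: none (0 points).
  x = 3: rhs = 6, matching y values: none (0 points).
  x = 4: rhs = 2, matching y values: none (0 points).
  x = 5: rhs = 0, matching y values: 0 (1 points).
  x = 6: rhs = 6, matching y values: none (0 points).
  x = 7: rhs = 4, matching y values: 2, 9 (2 points).
  x = 8: rhs = 0, matching y values: 0 (1 points).
  x = 9: rhs = 0, matching y values: 0 (1 points).
  x = 10: rhs = 10, matching y values: none (0 points).
Total affine count: 7.
Full point count |E(F_11)| = 7 + 1 = 8.
Hasse bound: |8 − (11+1)| = |-4| = 4 ≤ 2√11 ≈ 6.6332 ✓.


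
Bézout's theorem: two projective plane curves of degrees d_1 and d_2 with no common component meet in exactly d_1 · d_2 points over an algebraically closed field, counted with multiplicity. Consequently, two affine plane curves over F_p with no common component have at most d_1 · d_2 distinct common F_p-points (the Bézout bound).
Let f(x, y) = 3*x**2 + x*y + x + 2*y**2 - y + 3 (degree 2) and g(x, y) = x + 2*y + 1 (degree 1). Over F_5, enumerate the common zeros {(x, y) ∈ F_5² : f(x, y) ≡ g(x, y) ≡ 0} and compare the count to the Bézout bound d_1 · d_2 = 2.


Common zeros: {(2, 1), (4, 0)}; count = 2; Bézout bound = 2.

deg(f) = 2, deg(g) = 1, so Bézout bound = 2.
Scan x ∈ F_5. For each x, list the y ∈ F_5 with f(x, y) ≡ 0 and those with g(x, y) ≡ 0 (mod 5); the common zeros in that column are the intersection.
  x = 0: f ≡ 0 at y ∈ ∅; g ≡ 0 at y ∈ {2}; common: ∅.
  x = 1: f ≡ 0 at y ∈ {2, 3}; g ≡ 0 at y ∈ {4}; common: ∅.
  x = 2: f ≡ 0 at y ∈ {1}; g ≡ 0 at y ∈ {1}; common: {1}.
  x = 3: f ≡ 0 at y ∈ {2}; g ≡ 0 at y ∈ {3}; common: ∅.
  x = 4: f ≡ 0 at y ∈ {0, 1}; g ≡ 0 at y ∈ {0}; common: {0}.
Collecting: common zeros = {(2, 1), (4, 0)}, so the count is 2.
Comparison with the Bézout bound: 2 ≤ 2 = deg(f)·deg(g), as expected for curves with no common component (the bound is attained).


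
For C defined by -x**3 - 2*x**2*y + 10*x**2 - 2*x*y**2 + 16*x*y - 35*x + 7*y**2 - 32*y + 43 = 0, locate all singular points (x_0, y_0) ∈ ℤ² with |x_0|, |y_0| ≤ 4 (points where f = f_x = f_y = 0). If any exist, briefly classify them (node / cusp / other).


Singular points: {(3, 1)}; classification: node.

Compute partial derivatives:
  f_x = -3*x**2 - 4*x*y + 20*x - 2*y**2 + 16*y - 35.
  f_y = -2*x**2 - 4*x*y + 16*x + 14*y - 32.
Scan x_0 ∈ {−4, ..., 4}. For each x_0, f_y(x_0, y) is a polynomial in y; find its integer roots y ∈ {−4, ..., 4}, then test f_x and f at those candidates.
  x = -4: f_y(-4, y) = 30*y - 128; no integer root y with |y| ≤ 4.
  x = -3: f_y(-3, y) = 26*y - 98; no integer root y with |y| ≤ 4.
  x = -2: f_y(-2, y) = 22*y - 72; no integer root y with |y| ≤ 4.
  x = -1: f_y(-1, y) = 18*y - 50; no integer root y with |y| ≤ 4.
  x = 0: f_y(0, y) = 14*y - 32; no integer root y with |y| ≤ 4.
  x = 1: f_y(1, y) = 10*y - 18; no integer root y with |y| ≤ 4.
  x = 2: f_y(2, y) = 6*y - 8; no integer root y with |y| ≤ 4.
  x = 3: f_y(3, y) = 2*y - 2; vanishes at y ∈ {1}. (3, 1): f_x = 0, f = 0 — SINGULAR.
  x = 4: f_y(4, y) = -2*y; vanishes at y ∈ {0}. (4, 0): f_x = -3 ≠ 0.
Only singular point on the grid: (3, 1).
Classify: substitute x = 3 + u, y = 1 + v and expand: f = -u**3 - 2*u**2*v - u**2 - 2*u*v**2 + v**2.
No constant or linear terms (consistent with a singular point). Quadratic part: -u**2 + v**2. Cubic part: -u**3 - 2*u**2*v - 2*u*v**2.
The quadratic part v**2 - u**2 = (v − u)(v + u) splits into two distinct linear factors, so there are two distinct tangent lines y − 1 = ±(x − 3) — this is a node (ordinary double point).
Classification: node.


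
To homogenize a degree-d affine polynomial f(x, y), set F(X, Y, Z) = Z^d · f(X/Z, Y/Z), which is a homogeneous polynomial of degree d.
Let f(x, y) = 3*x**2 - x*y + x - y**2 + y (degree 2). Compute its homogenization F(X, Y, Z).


F(X, Y, Z) = 3*X**2 - X*Y + X*Z - Y**2 + Y*Z

deg(f) = 2.
Substitute x = X/Z, y = Y/Z into f, then multiply by Z^2.
  monomial 3·x^2·y^0 ↦ 3·X^2·Y^0·Z^0.
  monomial -1·x^1·y^1 ↦ -1·X^1·Y^1·Z^0.
  monomial 1·x^1·y^0 ↦ 1·X^1·Y^0·Z^1.
  monomial -1·x^0·y^2 ↦ -1·X^0·Y^2·Z^0.
  monomial 1·x^0·y^1 ↦ 1·X^0·Y^1·Z^1.
Collecting: F(X, Y, Z) = 3*X**2 - X*Y + X*Z - Y**2 + Y*Z.


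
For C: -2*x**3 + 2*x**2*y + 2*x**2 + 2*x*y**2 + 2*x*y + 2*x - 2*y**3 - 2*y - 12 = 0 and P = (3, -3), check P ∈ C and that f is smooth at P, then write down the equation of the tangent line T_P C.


Tangent line at P: -64*x - 68*y - 12 = 0.

Step 1: f(3, -3) = 0, so P lies on C.
Step 2: partial derivatives
  f_x(x, y) = -6*x**2 + 4*x*y + 4*x + 2*y**2 + 2*y + 2, f_y(x, y) = 2*x**2 + 4*x*y + 2*x - 6*y**2 - 2.
  f_x(P) = -64, f_y(P) = -68 (gradient nonzero, so P is smooth).
Step 3: tangent line at P: -64·(x − 3) + -68·(y − -3) = 0.
Expanding: -64*x - 68*y - 12 = 0.


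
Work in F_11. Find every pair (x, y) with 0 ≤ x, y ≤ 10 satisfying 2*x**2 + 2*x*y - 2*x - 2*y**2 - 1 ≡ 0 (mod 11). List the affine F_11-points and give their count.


Affine F_11-points: {(0, 4), (0, 7), (3, 0), (3, 3), (5, 7), (5, 9), (6, 3), (8, 4), (9, 0), (9, 9)}; count = 10.

For each of the 121 pairs (x, y) ∈ F_11², evaluate f(x, y) mod 11. Record the zeros.
  x = 0: [0↦10, 1↦8, 2↦2, 3↦3, 4↦0, 5↦4, 6↦4, 7↦0, 8↦3, 9↦2, 10↦8]  zeros at y ∈ {4, 7}
  x = 1: [0↦10, 1↦10, 2↦6, 3↦9, 4↦8, 5↦3, 6↦5, 7↦3, 8↦8, 9↦9, 10↦6]  zeros at y ∈ ∅
  x = 2: [0↦3, 1↦5, 2↦3, 3↦8, 4↦9, 5↦6, 6↦10, 7↦10, 8↦6, 9↦9, 10↦8]  zeros at y ∈ ∅
  x = 3: [0↦0, 1↦4, 2↦4, 3↦0, 4↦3, 5↦2, 6↦8, 7↦10, 8↦8, 9↦2, 10↦3]  zeros at y ∈ {0, 3}
  x = 4: [0↦1, 1↦7, 2↦9, 3↦7, 4↦1, 5↦2, 6↦10, 7↦3, 8↦3, 9↦10, 10↦2]  zeros at y ∈ ∅
  x = 5: [0↦6, 1↦3, 2↦7, 3↦7, 4↦3, 5↦6, 6↦5, 7↦0, 8↦2, 9↦0, 10↦5]  zeros at y ∈ {7, 9}
  x = 6: [0↦4, 1↦3, 2↦9, 3↦0, 4↦9, 5↦3, 6↦4, 7↦1, 8↦5, 9↦5, 10↦1]  zeros at y ∈ {3}
  x = 7: [0↦6, 1↦7, 2↦4, 3↦8, 4↦8, 5↦4, 6↦7, 7↦6, 8↦1, 9↦3, 10↦1]  zeros at y ∈ ∅
  x = 8: [0↦1, 1↦4, 2↦3, 3↦9, 4↦0, 5↦9, 6↦3, 7↦4, 8↦1, 9↦5, 10↦5]  zeros at y ∈ {4}
  x = 9: [0↦0, 1↦5, 2↦6, 3↦3, 4↦7, 5↦7, 6↦3, 7↦6, 8↦5, 9↦0, 10↦2]  zeros at y ∈ {0, 9}
  x = 10: [0↦3, 1↦10, 2↦2, 3↦1, 4↦7, 5↦9, 6↦7, 7↦1, 8↦2, 9↦10, 10↦3]  zeros at y ∈ ∅
Collecting zeros: affine points = {(0, 4), (0, 7), (3, 0), (3, 3), (5, 7), (5, 9), (6, 3), (8, 4), (9, 0), (9, 9)}.
Total count |C(F_11)_aff| = 10.


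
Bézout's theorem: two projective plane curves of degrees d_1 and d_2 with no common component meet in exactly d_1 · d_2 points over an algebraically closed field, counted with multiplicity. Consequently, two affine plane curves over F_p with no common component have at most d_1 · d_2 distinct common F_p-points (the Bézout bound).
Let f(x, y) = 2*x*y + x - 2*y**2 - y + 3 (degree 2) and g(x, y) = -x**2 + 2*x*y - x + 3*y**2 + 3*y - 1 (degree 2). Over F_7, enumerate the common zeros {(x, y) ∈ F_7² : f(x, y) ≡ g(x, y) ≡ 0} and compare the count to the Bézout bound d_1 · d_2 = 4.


Common zeros: {(4, 0)}; count = 1; Bézout bound = 4.

deg(f) = 2, deg(g) = 2, so Bézout bound = 4.
Scan x ∈ F_7. For each x, list the y ∈ F_7 with f(x, y) ≡ 0 and those with g(x, y) ≡ 0 (mod 7); the common zeros in that column are the intersection.
  x = 0: f ≡ 0 at y ∈ {1, 2}; g ≡ 0 at y ∈ {3}; common: ∅.
  x = 1: f ≡ 0 at y ∈ ∅; g ≡ 0 at y ∈ ∅; common: ∅.
  x = 2: f ≡ 0 at y ∈ {6}; g ≡ 0 at y ∈ {0}; common: ∅.
  x = 3: f ≡ 0 at y ∈ ∅; g ≡ 0 at y ∈ ∅; common: ∅.
  x = 4: f ≡ 0 at y ∈ {0}; g ≡ 0 at y ∈ {0, 1}; common: {0}.
  x = 5: f ≡ 0 at y ∈ ∅; g ≡ 0 at y ∈ {2, 3}; common: ∅.
  x = 6: f ≡ 0 at y ∈ {4, 5}; g ≡ 0 at y ∈ ∅; common: ∅.
Collecting: common zeros = {(4, 0)}, so the count is 1.
Comparison with the Bézout bound: 1 ≤ 4 = deg(f)·deg(g), as expected for curves with no common component (the affine F_7-count falls short of the bound because intersections may lie at infinity, over extension fields, or carry multiplicity).


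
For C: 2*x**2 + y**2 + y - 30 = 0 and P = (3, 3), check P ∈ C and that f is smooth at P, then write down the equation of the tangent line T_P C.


Tangent line at P: 12*x + 7*y - 57 = 0.

Step 1: f(3, 3) = 0, so P lies on C.
Step 2: partial derivatives
  f_x(x, y) = 4*x, f_y(x, y) = 2*y + 1.
  f_x(P) = 12, f_y(P) = 7 (gradient nonzero, so P is smooth).
Step 3: tangent line at P: 12·(x − 3) + 7·(y − 3) = 0.
Expanding: 12*x + 7*y - 57 = 0.


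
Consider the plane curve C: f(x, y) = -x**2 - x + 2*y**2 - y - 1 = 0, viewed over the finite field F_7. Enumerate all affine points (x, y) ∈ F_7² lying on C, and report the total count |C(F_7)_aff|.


Affine F_7-points: {(0, 1), (0, 3), (1, 5), (1, 6), (2, 0), (2, 4), (3, 2), (4, 0), (4, 4), (5, 5), (5, 6), (6, 1), (6, 3)}; count = 13.

For each of the 49 pairs (x, y) ∈ F_7², evaluate f(x, y) mod 7. Record the zeros.
  x = 0: [0↦6, 1↦0, 2↦5, 3↦0, 4↦6, 5↦2, 6↦2]  zeros at y ∈ {1, 3}
  x = 1: [0↦4, 1↦5, 2↦3, 3↦5, 4↦4, 5↦0, 6↦0]  zeros at y ∈ {5, 6}
  x = 2: [0↦0, 1↦1, 2↦6, 3↦1, 4↦0, 5↦3, 6↦3]  zeros at y ∈ {0, 4}
  x = 3: [0↦1, 1↦2, 2↦0, 3↦2, 4↦1, 5↦4, 6↦4]  zeros at y ∈ {2}
  x = 4: [0↦0, 1↦1, 2↦6, 3↦1, 4↦0, 5↦3, 6↦3]  zeros at y ∈ {0, 4}
  x = 5: [0↦4, 1↦5, 2↦3, 3↦5, 4↦4, 5↦0, 6↦0]  zeros at y ∈ {5, 6}
  x = 6: [0↦6, 1↦0, 2↦5, 3↦0, 4↦6, 5↦2, 6↦2]  zeros at y ∈ {1, 3}
Collecting zeros: affine points = {(0, 1), (0, 3), (1, 5), (1, 6), (2, 0), (2, 4), (3, 2), (4, 0), (4, 4), (5, 5), (5, 6), (6, 1), (6, 3)}.
Total count |C(F_7)_aff| = 13.


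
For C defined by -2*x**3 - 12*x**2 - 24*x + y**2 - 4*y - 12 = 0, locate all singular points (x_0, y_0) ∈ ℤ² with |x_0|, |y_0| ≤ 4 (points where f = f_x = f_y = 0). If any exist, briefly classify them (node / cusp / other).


Singular points: {(-2, 2)}; classification: cusp.

Compute partial derivatives:
  f_x = -6*x**2 - 24*x - 24.
  f_y = 2*y - 4.
Scan x_0 ∈ {−4, ..., 4}. For each x_0, f_y(x_0, y) is a polynomial in y; find its integer roots y ∈ {−4, ..., 4}, then test f_x and f at those candidates.
  x = -4: f_y(-4, y) = 2*y - 4; vanishes at y ∈ {2}. (-4, 2): f_x = -24 ≠ 0.
  x = -3: f_y(-3, y) = 2*y - 4; vanishes at y ∈ {2}. (-3, 2): f_x = -6 ≠ 0.
  x = -2: f_y(-2, y) = 2*y - 4; vanishes at y ∈ {2}. (-2, 2): f_x = 0, f = 0 — SINGULAR.
  x = -1: f_y(-1, y) = 2*y - 4; vanishes at y ∈ {2}. (-1, 2): f_x = -6 ≠ 0.
  x = 0: f_y(0, y) = 2*y - 4; vanishes at y ∈ {2}. (0, 2): f_x = -24 ≠ 0.
  x = 1: f_y(1, y) = 2*y - 4; vanishes at y ∈ {2}. (1, 2): f_x = -54 ≠ 0.
  x = 2: f_y(2, y) = 2*y - 4; vanishes at y ∈ {2}. (2, 2): f_x = -96 ≠ 0.
  x = 3: f_y(3, y) = 2*y - 4; vanishes at y ∈ {2}. (3, 2): f_x = -150 ≠ 0.
  x = 4: f_y(4, y) = 2*y - 4; vanishes at y ∈ {2}. (4, 2): f_x = -216 ≠ 0.
Only singular point on the grid: (-2, 2).
Classify: substitute x = -2 + u, y = 2 + v and expand: f = -2*u**3 + v**2.
No constant or linear terms (consistent with a singular point). Quadratic part: v**2. Cubic part: -2*u**3.
The quadratic part v**2 is a perfect square, so there is a single (double) tangent line v = 0, i.e. y = 2. Restricting the cubic part to that line (v = 0) leaves -2*u**3 ≠ 0, so f is not divisible by v and the branch is v² ≈ 2*u**3 to lowest order — this is a cusp.
Classification: cusp.


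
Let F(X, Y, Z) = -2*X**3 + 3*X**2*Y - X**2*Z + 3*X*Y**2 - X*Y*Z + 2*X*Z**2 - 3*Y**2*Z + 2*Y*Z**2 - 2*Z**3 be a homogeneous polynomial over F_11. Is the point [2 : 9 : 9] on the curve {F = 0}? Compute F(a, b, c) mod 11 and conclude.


F(2,9,9) ≡ 2 (mod 11); P is NOT on the curve.

Evaluate F(2, 9, 9) term-by-term (mod 11).
  -2*X**3 ↦ -2·8·1·1 = -16
  3*X**2*Y ↦ 3·4·9·1 = 108
  -X**2*Z ↦ -1·4·1·9 = -36
  3*X*Y**2 ↦ 3·2·81·1 = 486
  -X*Y*Z ↦ -1·2·9·9 = -162
  2*X*Z**2 ↦ 2·2·1·81 = 324
  -3*Y**2*Z ↦ -3·1·81·9 = -2187
  2*Y*Z**2 ↦ 2·1·9·81 = 1458
  -2*Z**3 ↦ -2·1·1·729 = -1458
Sum: F(2, 9, 9) = (-16) + (108) + (-36) + (486) + (-162) + (324) + (-2187) + (1458) + (-1458) = -1483.
Reducing mod 11: -1483 ≡ 2 (mod 11).
Since F(a, b, c) ≡ 2 ≠ 0 (mod 11), P does NOT lie on the curve.


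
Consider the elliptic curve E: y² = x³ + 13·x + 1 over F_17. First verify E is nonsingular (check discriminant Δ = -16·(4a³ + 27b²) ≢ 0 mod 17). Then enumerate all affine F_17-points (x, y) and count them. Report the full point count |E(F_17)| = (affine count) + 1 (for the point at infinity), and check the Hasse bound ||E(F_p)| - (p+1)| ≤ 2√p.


Affine points = {(0, 1), (0, 16), (1, 7), (1, 10), (2, 1), (2, 16), (3, 4), (3, 13), (4, 7), (4, 10), (5, 2), (5, 15), (10, 3), (10, 14), (11, 8), (11, 9), (12, 7), (12, 10), (13, 2), (13, 15), (15, 1), (15, 16), (16, 2), (16, 15)}; affine count = 24; |E(F_17)| = 25.

Discriminant check: Δ ∝ 4a³ + 27b² = 4·13³ + 27·1² = 4·2197 + 27·1 ≡ 9 (mod 17). Nonzero ⇒ E is nonsingular.
For each x ∈ F_17, compute rhs = x³ + 13·x + 1 mod 17, then count y ∈ F_17 with y² ≡ rhs.
  x = 0: rhs = 1, matching y values: 1, 16 (2 points).
  x = 1: rhs = 15, matching y values: 7, 10 (2 points).
  x = 2: rhs = 1, matching y values: 1, 16 (2 points).
  x = 3: rhs = 16, matching y values: 4, 13 (2 points).
  x = 4: rhs = 15, matching y values: 7, 10 (2 points).
  x = 5: rhs = 4, matching y values: 2, 15 (2 points).
  x = 6: rhs = 6, matching y values: none (0 points).
  x = 7: rhs = 10, matching y values: none (0 points).
  x = 8: rhs = 5, matching y values: none (0 points).
  x = 9: rhs = 14, matching y values: none (0 points).
  x = 10: rhs = 9, matching y values: 3, 14 (2 points).
  x = 11: rhs = 13, matching y values: 8, 9 (2 points).
  x = 12: rhs = 15, matching y values: 7, 10 (2 points).
  x = 13: rhs = 4, matching y values: 2, 15 (2 points).
  x = 14: rhs = 3, matching y values: none (0 points).
  x = 15: rhs = 1, matching y values: 1, 16 (2 points).
  x = 16: rhs = 4, matching y values: 2, 15 (2 points).
Total affine count: 24.
Full point count |E(F_17)| = 24 + 1 = 25.
Hasse bound: |25 − (17+1)| = |7| = 7 ≤ 2√17 ≈ 8.2462 ✓.


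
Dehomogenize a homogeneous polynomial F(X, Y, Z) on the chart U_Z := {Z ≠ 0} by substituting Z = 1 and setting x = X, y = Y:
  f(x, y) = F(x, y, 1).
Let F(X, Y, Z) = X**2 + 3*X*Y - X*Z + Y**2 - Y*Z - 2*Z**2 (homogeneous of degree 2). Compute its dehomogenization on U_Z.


f(x, y) = x**2 + 3*x*y - x + y**2 - y - 2

On U_Z we set Z = 1. Each monomial c·X^i·Y^j·Z^k in F becomes c·x^i·y^j·1^k = c·x^i·y^j.
Substituting Z = 1: F(X, Y, 1) = x**2 + 3*x*y - x + y**2 - y - 2.
Note: deg(f) ≤ deg(F) = 2; strict inequality happens when F is divisible by Z (lost terms).
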